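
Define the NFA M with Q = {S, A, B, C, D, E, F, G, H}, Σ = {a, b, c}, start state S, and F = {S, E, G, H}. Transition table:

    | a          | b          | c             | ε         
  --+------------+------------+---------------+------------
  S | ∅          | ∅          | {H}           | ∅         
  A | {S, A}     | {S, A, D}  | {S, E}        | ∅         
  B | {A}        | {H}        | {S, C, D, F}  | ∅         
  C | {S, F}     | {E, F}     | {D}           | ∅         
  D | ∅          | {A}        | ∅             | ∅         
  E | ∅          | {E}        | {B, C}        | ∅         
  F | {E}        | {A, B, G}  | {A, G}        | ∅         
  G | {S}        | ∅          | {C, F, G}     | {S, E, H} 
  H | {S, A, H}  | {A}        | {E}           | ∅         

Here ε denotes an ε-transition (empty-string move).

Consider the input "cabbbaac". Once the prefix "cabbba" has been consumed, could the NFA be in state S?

Start in {S}.
Read 'c': S→{H}; now {H}.
Read 'a': H→{S, A, H}; now {S, A, H}.
Read 'b': S→∅, A→{S, A, D}, H→{A}; now {S, A, D}.
Read 'b': S→∅, A→{S, A, D}, D→{A}; now {S, A, D}.
Read 'b': S→∅, A→{S, A, D}, D→{A}; now {S, A, D}.
Read 'a': S→∅, A→{S, A}, D→∅; now {S, A}.
State S is in {S, A}.

Yes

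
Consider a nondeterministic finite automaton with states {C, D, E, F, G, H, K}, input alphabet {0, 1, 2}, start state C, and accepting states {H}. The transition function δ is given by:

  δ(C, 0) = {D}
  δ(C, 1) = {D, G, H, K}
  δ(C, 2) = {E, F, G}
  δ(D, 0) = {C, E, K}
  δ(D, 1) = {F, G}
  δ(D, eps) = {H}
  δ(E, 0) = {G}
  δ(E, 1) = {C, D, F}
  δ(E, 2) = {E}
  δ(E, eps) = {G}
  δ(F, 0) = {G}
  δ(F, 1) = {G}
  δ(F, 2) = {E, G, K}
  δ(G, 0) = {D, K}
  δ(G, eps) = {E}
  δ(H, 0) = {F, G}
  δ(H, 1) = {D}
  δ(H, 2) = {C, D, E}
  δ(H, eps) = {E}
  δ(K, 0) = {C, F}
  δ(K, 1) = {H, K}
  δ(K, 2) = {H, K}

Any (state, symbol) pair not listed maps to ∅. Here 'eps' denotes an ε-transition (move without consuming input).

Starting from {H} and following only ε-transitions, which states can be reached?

{E, G, H}

Begin with {H}.
ε-move H → E; add E.
ε-move E → G; add G.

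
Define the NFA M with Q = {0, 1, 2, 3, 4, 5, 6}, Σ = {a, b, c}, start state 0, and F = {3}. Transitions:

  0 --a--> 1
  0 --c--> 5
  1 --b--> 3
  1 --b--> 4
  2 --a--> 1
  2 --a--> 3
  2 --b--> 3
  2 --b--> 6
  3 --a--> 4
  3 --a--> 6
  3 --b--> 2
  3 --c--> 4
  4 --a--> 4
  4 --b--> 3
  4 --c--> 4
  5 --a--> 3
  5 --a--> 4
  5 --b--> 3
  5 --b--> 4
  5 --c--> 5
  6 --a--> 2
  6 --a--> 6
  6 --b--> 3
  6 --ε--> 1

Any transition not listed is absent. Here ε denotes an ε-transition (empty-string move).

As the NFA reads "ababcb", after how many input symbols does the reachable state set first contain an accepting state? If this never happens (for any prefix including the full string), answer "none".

2

Start in {0}.
Read 'a': 0→{1}; now {1}.
Read 'b': 1→{3, 4}; now {3, 4}.
None of the earlier sets intersect F, but {3, 4} does.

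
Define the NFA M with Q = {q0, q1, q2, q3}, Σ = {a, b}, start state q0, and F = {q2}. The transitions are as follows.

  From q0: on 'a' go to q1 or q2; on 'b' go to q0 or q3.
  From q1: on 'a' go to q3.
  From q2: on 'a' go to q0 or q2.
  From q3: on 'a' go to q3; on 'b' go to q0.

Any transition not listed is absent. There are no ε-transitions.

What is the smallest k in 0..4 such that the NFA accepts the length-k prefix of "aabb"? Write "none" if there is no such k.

Start in {q0}.
Read 'a': {q0} → {q1, q2}.
None of the earlier sets intersect F, but {q1, q2} does.

1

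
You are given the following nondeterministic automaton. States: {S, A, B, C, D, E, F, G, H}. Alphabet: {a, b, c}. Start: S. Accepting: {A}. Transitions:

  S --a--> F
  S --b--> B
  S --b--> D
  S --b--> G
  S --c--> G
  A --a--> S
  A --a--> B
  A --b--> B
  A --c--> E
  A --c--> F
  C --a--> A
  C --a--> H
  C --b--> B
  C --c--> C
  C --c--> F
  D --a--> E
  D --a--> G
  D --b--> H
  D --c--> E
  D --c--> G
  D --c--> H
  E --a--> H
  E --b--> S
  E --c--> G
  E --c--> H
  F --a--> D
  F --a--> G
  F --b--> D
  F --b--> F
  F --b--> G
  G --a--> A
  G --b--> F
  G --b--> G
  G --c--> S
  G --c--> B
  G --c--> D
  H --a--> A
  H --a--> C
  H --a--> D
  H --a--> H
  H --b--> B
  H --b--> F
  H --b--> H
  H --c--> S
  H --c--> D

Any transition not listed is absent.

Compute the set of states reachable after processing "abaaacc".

{S, B, C, D, E, F, G, H}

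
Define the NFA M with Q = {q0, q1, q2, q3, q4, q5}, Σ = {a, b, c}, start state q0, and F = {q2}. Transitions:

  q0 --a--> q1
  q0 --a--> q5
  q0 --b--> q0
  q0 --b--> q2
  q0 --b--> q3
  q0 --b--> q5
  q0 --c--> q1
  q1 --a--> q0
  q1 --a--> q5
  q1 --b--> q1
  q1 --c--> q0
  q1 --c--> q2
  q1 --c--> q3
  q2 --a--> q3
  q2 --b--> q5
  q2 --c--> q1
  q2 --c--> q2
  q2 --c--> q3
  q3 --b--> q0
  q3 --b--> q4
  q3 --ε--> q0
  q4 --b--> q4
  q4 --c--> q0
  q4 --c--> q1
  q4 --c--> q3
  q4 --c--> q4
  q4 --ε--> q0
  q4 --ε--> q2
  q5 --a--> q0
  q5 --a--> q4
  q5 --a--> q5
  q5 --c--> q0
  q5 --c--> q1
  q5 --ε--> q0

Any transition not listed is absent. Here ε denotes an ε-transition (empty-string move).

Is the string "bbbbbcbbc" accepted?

Start in {q0}.
Read 'b': q0→{q0, q2, q3, q5}; now {q0, q2, q3, q5}.
Read 'b': q0→{q0, q2, q3, q5}, q2→{q5}, q3→{q0, q4}, q5→∅; now {q0, q2, q3, q4, q5}.
Read 'b': q0→{q0, q2, q3, q5}, q2→{q5}, q3→{q0, q4}, q4→{q4}, q5→∅; now {q0, q2, q3, q4, q5}.
Read 'b': q0→{q0, q2, q3, q5}, q2→{q5}, q3→{q0, q4}, q4→{q4}, q5→∅; now {q0, q2, q3, q4, q5}.
Read 'b': q0→{q0, q2, q3, q5}, q2→{q5}, q3→{q0, q4}, q4→{q4}, q5→∅; now {q0, q2, q3, q4, q5}.
Read 'c': q0→{q1}, q2→{q1, q2, q3}, q3→∅, q4→{q0, q1, q3, q4}, q5→{q0, q1}; now {q0, q1, q2, q3, q4}.
Read 'b': q0→{q0, q2, q3, q5}, q1→{q1}, q2→{q5}, q3→{q0, q4}, q4→{q4}; now {q0, q1, q2, q3, q4, q5}.
Read 'b': q0→{q0, q2, q3, q5}, q1→{q1}, q2→{q5}, q3→{q0, q4}, q4→{q4}, q5→∅; now {q0, q1, q2, q3, q4, q5}.
Read 'c': q0→{q1}, q1→{q0, q2, q3}, q2→{q1, q2, q3}, q3→∅, q4→{q0, q1, q3, q4}, q5→{q0, q1}; now {q0, q1, q2, q3, q4}.
The final set {q0, q1, q2, q3, q4} contains the accepting state q2.

Yes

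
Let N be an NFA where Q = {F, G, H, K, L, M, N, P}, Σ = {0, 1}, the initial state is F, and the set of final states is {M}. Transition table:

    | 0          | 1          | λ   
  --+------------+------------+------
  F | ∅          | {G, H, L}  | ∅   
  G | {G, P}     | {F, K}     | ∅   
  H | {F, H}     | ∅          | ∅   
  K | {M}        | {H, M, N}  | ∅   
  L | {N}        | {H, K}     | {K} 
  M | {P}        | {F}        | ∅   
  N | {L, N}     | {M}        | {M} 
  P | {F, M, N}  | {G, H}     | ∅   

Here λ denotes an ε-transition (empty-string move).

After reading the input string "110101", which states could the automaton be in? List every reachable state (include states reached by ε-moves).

Start in {F}.
Read '1': {F} → {G, H, K, L}.
Read '1': {G, H, K, L} → {F, H, K, M, N}.
Read '0': {F, H, K, M, N} → {F, H, K, L, M, N, P}.
Read '1': {F, H, K, L, M, N, P} → {F, G, H, K, L, M, N}.
Read '0': {F, G, H, K, L, M, N} → {F, G, H, K, L, M, N, P}.
Read '1': {F, G, H, K, L, M, N, P} → {F, G, H, K, L, M, N}.

{F, G, H, K, L, M, N}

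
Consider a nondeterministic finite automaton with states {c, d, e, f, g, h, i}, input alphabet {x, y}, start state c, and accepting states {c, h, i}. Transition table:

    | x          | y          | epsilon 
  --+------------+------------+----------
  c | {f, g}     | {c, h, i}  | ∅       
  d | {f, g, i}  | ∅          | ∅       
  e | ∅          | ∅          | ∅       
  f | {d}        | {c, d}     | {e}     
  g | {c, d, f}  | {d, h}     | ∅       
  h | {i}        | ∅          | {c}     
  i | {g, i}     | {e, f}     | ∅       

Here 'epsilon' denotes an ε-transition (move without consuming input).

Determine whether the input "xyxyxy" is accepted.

Yes

Start in {c}.
Read 'x': c→{f, g}; union {f, g}; ε-closure = {e, f, g}.
Read 'y': e→∅, f→{c, d}, g→{d, h}; now {c, d, h}.
Read 'x': c→{f, g}, d→{f, g, i}, h→{i}; union {f, g, i}; ε-closure = {e, f, g, i}.
Read 'y': e→∅, f→{c, d}, g→{d, h}, i→{e, f}; now {c, d, e, f, h}.
Read 'x': c→{f, g}, d→{f, g, i}, e→∅, f→{d}, h→{i}; union {d, f, g, i}; ε-closure = {d, e, f, g, i}.
Read 'y': d→∅, e→∅, f→{c, d}, g→{d, h}, i→{e, f}; now {c, d, e, f, h}.
The final set {c, d, e, f, h} contains the accepting states c, h.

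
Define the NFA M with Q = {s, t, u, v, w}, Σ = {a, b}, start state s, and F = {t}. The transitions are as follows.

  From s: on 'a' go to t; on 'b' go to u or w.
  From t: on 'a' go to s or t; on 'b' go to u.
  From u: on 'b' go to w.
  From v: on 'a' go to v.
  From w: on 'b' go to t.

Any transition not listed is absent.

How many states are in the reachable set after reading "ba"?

0

Start in {s}.
Read 'b': s→{u, w}; now {u, w}.
Read 'a': u→∅, w→∅; now ∅.
That set has 0 states.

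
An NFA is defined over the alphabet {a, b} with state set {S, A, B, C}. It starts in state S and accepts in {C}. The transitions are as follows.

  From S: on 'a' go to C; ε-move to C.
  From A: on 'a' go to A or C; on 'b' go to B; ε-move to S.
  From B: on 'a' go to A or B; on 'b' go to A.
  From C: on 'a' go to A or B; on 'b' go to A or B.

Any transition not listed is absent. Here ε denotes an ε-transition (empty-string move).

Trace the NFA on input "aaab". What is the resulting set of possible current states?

{S, A, B, C}

Start: ε-closure({S}) = {S, C}.
Read 'a': S→{C}, C→{A, B}; union {A, B, C}; ε-closure = {S, A, B, C}.
Read 'a': S→{C}, A→{A, C}, B→{A, B}, C→{A, B}; union {A, B, C}; ε-closure = {S, A, B, C}.
Read 'a': S→{C}, A→{A, C}, B→{A, B}, C→{A, B}; union {A, B, C}; ε-closure = {S, A, B, C}.
Read 'b': S→∅, A→{B}, B→{A}, C→{A, B}; union {A, B}; ε-closure = {S, A, B, C}.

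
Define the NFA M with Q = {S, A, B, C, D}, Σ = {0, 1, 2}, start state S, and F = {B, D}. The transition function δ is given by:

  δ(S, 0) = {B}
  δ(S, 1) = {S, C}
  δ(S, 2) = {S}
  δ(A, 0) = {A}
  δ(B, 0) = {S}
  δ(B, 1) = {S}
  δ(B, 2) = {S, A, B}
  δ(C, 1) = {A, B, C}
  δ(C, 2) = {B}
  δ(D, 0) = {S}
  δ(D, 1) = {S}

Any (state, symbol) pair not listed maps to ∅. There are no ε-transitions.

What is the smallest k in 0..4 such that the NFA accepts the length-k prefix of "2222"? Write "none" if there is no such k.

Start in {S}.
Read '2': S→{S}; now {S}.
Read '2': S→{S}; now {S}.
Read '2': S→{S}; now {S}.
Read '2': S→{S}; now {S}.
No reachable set along the way intersects F.

none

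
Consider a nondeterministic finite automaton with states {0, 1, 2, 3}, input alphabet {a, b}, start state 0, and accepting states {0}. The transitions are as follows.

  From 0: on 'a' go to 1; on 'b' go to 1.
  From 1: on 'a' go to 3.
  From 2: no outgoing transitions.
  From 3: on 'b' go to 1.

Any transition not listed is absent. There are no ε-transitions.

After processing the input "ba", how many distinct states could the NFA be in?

Start in {0}.
Read 'b': {0} → {1}.
Read 'a': {1} → {3}.
That set has 1 state.

1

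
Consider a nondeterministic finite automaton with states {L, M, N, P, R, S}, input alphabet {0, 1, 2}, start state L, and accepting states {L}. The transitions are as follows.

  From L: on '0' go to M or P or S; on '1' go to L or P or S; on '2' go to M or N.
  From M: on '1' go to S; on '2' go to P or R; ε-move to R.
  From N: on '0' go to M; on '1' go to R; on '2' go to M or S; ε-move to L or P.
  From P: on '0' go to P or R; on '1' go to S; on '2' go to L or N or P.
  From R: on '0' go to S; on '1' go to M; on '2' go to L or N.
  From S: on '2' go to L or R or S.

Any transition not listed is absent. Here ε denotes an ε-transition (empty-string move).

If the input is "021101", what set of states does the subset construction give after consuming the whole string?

Start in {L}.
Read '0': {L} → {M, P, R, S}.
Read '2': {M, P, R, S} → {L, N, P, R, S}.
Read '1': {L, N, P, R, S} → {L, M, P, R, S}.
Read '1': {L, M, P, R, S} → {L, M, P, R, S}.
Read '0': {L, M, P, R, S} → {M, P, R, S}.
Read '1': {M, P, R, S} → {M, R, S}.

{M, R, S}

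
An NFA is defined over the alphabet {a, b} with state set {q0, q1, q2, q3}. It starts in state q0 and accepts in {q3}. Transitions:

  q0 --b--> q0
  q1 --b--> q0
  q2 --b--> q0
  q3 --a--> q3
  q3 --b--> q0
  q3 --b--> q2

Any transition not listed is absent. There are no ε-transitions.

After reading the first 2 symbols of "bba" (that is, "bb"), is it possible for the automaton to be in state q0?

Yes

Start in {q0}.
Read 'b': q0→{q0}; now {q0}.
Read 'b': q0→{q0}; now {q0}.
State q0 is in {q0}.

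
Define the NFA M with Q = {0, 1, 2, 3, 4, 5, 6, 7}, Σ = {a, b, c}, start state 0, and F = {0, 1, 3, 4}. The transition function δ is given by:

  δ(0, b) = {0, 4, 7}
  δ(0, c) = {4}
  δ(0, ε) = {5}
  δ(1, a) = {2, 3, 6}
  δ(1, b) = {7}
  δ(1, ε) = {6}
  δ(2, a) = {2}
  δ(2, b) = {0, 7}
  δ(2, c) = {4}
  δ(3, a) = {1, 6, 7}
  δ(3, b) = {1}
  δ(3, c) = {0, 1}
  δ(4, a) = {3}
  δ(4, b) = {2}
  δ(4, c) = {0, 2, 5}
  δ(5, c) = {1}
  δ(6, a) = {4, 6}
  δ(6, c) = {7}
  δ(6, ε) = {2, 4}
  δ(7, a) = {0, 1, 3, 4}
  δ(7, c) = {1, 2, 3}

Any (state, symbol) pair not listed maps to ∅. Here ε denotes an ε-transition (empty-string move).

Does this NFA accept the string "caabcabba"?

Yes

Start: ε-closure({0}) = {0, 5}.
Read 'c': 0→{4}, 5→{1}; union {1, 4}; ε-closure = {1, 2, 4, 6}.
Read 'a': 1→{2, 3, 6}, 2→{2}, 4→{3}, 6→{4, 6}; now {2, 3, 4, 6}.
Read 'a': 2→{2}, 3→{1, 6, 7}, 4→{3}, 6→{4, 6}; now {1, 2, 3, 4, 6, 7}.
Read 'b': 1→{7}, 2→{0, 7}, 3→{1}, 4→{2}, 6→∅, 7→∅; union {0, 1, 2, 7}; ε-closure = {0, 1, 2, 4, 5, 6, 7}.
Read 'c': 0→{4}, 1→∅, 2→{4}, 4→{0, 2, 5}, 5→{1}, 6→{7}, 7→{1, 2, 3}; union {0, 1, 2, 3, 4, 5, 7}; ε-closure = {0, 1, 2, 3, 4, 5, 6, 7}.
Read 'a': 0→∅, 1→{2, 3, 6}, 2→{2}, 3→{1, 6, 7}, 4→{3}, 5→∅, 6→{4, 6}, 7→{0, 1, 3, 4}; union {0, 1, 2, 3, 4, 6, 7}; ε-closure = {0, 1, 2, 3, 4, 5, 6, 7}.
Read 'b': 0→{0, 4, 7}, 1→{7}, 2→{0, 7}, 3→{1}, 4→{2}, 5→∅, 6→∅, 7→∅; union {0, 1, 2, 4, 7}; ε-closure = {0, 1, 2, 4, 5, 6, 7}.
Read 'b': 0→{0, 4, 7}, 1→{7}, 2→{0, 7}, 4→{2}, 5→∅, 6→∅, 7→∅; union {0, 2, 4, 7}; ε-closure = {0, 2, 4, 5, 7}.
Read 'a': 0→∅, 2→{2}, 4→{3}, 5→∅, 7→{0, 1, 3, 4}; union {0, 1, 2, 3, 4}; ε-closure = {0, 1, 2, 3, 4, 5, 6}.
The final set {0, 1, 2, 3, 4, 5, 6} contains the accepting states 0, 1, 3, 4.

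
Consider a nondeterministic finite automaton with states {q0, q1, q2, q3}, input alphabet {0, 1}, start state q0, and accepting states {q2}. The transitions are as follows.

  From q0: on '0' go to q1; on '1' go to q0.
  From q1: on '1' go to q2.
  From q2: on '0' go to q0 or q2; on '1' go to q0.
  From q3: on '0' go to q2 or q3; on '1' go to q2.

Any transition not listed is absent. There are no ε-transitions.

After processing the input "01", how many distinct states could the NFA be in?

Start in {q0}.
Read '0': q0→{q1}; now {q1}.
Read '1': q1→{q2}; now {q2}.
That set has 1 state.

1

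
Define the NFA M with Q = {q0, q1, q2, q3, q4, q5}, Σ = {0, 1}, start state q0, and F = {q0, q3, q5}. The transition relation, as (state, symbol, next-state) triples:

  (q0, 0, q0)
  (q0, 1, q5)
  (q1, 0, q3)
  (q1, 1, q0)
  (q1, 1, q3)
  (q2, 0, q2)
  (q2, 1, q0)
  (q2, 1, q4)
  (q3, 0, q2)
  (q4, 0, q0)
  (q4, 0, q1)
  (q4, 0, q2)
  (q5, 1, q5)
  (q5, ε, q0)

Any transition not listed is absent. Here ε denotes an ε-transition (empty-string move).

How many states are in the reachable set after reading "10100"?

1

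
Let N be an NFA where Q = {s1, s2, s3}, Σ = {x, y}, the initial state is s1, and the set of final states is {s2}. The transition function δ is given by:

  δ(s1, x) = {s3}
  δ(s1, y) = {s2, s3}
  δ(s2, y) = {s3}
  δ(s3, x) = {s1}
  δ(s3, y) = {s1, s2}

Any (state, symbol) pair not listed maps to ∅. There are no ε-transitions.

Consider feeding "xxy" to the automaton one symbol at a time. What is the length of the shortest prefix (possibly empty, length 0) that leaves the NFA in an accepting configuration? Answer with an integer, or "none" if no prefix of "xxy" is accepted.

Start in {s1}.
Read 'x': {s1} → {s3}.
Read 'x': {s3} → {s1}.
Read 'y': {s1} → {s2, s3}.
None of the earlier sets intersect F, but {s2, s3} does.

3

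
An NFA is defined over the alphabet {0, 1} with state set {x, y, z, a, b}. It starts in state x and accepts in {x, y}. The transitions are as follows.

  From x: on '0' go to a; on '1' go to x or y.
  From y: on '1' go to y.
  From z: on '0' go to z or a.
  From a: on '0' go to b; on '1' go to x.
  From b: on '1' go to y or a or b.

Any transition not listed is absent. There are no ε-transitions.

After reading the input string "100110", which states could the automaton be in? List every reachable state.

Start in {x}.
Read '1': {x} → {x, y}.
Read '0': {x, y} → {a}.
Read '0': {a} → {b}.
Read '1': {b} → {y, a, b}.
Read '1': {y, a, b} → {x, y, a, b}.
Read '0': {x, y, a, b} → {a, b}.

{a, b}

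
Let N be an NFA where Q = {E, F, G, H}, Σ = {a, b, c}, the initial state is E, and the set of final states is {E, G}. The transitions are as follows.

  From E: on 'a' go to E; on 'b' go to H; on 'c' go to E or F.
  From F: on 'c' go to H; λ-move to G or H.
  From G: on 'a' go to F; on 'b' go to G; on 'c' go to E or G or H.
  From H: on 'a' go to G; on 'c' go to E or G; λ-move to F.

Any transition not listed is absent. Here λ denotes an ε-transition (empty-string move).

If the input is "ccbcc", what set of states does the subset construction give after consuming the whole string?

Start in {E}.
Read 'c': {E} → {E, F, G, H}.
Read 'c': {E, F, G, H} → {E, F, G, H}.
Read 'b': {E, F, G, H} → {F, G, H}.
Read 'c': {F, G, H} → {E, F, G, H}.
Read 'c': {E, F, G, H} → {E, F, G, H}.

{E, F, G, H}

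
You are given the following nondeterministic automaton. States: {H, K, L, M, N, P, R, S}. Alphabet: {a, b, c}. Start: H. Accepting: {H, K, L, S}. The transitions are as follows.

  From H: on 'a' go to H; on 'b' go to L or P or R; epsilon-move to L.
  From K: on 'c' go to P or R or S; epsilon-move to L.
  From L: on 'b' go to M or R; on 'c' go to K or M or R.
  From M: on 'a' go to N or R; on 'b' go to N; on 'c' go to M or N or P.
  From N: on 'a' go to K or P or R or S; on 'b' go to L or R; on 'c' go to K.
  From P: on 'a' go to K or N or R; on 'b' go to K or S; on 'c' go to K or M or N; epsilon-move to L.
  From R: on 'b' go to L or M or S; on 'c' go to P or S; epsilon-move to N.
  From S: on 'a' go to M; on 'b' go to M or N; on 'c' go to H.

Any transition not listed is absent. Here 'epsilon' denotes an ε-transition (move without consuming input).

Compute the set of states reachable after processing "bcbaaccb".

{K, L, M, N, P, R, S}

Start: ε-closure({H}) = {H, L}.
Read 'b': H→{L, P, R}, L→{M, R}; union {L, M, P, R}; ε-closure = {L, M, N, P, R}.
Read 'c': L→{K, M, R}, M→{M, N, P}, N→{K}, P→{K, M, N}, R→{P, S}; union {K, M, N, P, R, S}; ε-closure = {K, L, M, N, P, R, S}.
Read 'b': K→∅, L→{M, R}, M→{N}, N→{L, R}, P→{K, S}, R→{L, M, S}, S→{M, N}; now {K, L, M, N, R, S}.
Read 'a': K→∅, L→∅, M→{N, R}, N→{K, P, R, S}, R→∅, S→{M}; union {K, M, N, P, R, S}; ε-closure = {K, L, M, N, P, R, S}.
Read 'a': K→∅, L→∅, M→{N, R}, N→{K, P, R, S}, P→{K, N, R}, R→∅, S→{M}; union {K, M, N, P, R, S}; ε-closure = {K, L, M, N, P, R, S}.
Read 'c': K→{P, R, S}, L→{K, M, R}, M→{M, N, P}, N→{K}, P→{K, M, N}, R→{P, S}, S→{H}; union {H, K, M, N, P, R, S}; ε-closure = {H, K, L, M, N, P, R, S}.
Read 'c': H→∅, K→{P, R, S}, L→{K, M, R}, M→{M, N, P}, N→{K}, P→{K, M, N}, R→{P, S}, S→{H}; union {H, K, M, N, P, R, S}; ε-closure = {H, K, L, M, N, P, R, S}.
Read 'b': H→{L, P, R}, K→∅, L→{M, R}, M→{N}, N→{L, R}, P→{K, S}, R→{L, M, S}, S→{M, N}; now {K, L, M, N, P, R, S}.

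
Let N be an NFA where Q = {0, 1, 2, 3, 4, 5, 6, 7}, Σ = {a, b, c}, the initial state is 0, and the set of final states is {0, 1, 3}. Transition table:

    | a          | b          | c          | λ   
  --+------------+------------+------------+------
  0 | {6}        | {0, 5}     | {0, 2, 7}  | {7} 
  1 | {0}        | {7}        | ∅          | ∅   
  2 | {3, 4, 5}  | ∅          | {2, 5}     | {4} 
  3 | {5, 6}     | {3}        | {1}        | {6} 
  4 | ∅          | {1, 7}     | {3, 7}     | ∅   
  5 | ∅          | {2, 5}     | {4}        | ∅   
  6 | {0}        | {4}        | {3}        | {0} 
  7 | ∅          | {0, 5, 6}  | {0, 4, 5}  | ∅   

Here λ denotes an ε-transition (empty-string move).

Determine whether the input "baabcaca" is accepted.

Start: ε-closure({0}) = {0, 7}.
Read 'b': {0, 7} → {0, 5, 6, 7}.
Read 'a': {0, 5, 6, 7} → {0, 6, 7}.
Read 'a': {0, 6, 7} → {0, 6, 7}.
Read 'b': {0, 6, 7} → {0, 4, 5, 6, 7}.
Read 'c': {0, 4, 5, 6, 7} → {0, 2, 3, 4, 5, 6, 7}.
Read 'a': {0, 2, 3, 4, 5, 6, 7} → {0, 3, 4, 5, 6, 7}.
Read 'c': {0, 3, 4, 5, 6, 7} → {0, 1, 2, 3, 4, 5, 6, 7}.
Read 'a': {0, 1, 2, 3, 4, 5, 6, 7} → {0, 3, 4, 5, 6, 7}.
The final set {0, 3, 4, 5, 6, 7} contains the accepting states 0, 3.

Yes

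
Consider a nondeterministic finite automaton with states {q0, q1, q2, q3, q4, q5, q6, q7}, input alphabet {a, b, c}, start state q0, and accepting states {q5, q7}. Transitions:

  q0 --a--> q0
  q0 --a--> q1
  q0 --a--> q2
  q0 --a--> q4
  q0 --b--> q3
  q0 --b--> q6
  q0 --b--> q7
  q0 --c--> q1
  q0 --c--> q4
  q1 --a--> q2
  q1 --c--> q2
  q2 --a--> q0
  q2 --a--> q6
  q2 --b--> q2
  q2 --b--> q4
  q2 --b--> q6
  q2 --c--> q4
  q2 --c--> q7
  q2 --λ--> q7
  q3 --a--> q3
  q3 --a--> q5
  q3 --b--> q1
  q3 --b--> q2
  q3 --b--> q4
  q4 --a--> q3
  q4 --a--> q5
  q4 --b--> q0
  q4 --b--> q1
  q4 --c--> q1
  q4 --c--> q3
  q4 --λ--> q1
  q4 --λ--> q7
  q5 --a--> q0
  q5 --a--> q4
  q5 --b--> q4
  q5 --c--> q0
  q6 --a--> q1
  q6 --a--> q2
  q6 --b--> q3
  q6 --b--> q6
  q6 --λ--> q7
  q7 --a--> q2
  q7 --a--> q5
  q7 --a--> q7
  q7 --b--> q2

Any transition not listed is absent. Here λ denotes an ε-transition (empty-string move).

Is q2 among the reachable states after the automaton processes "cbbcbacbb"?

Start in {q0}.
Read 'c': {q0} → {q1, q4, q7}.
Read 'b': {q1, q4, q7} → {q0, q1, q2, q7}.
Read 'b': {q0, q1, q2, q7} → {q1, q2, q3, q4, q6, q7}.
Read 'c': {q1, q2, q3, q4, q6, q7} → {q1, q2, q3, q4, q7}.
Read 'b': {q1, q2, q3, q4, q7} → {q0, q1, q2, q4, q6, q7}.
Read 'a': {q0, q1, q2, q4, q6, q7} → {q0, q1, q2, q3, q4, q5, q6, q7}.
Read 'c': {q0, q1, q2, q3, q4, q5, q6, q7} → {q0, q1, q2, q3, q4, q7}.
Read 'b': {q0, q1, q2, q3, q4, q7} → {q0, q1, q2, q3, q4, q6, q7}.
Read 'b': {q0, q1, q2, q3, q4, q6, q7} → {q0, q1, q2, q3, q4, q6, q7}.
State q2 is in {q0, q1, q2, q3, q4, q6, q7}.

Yes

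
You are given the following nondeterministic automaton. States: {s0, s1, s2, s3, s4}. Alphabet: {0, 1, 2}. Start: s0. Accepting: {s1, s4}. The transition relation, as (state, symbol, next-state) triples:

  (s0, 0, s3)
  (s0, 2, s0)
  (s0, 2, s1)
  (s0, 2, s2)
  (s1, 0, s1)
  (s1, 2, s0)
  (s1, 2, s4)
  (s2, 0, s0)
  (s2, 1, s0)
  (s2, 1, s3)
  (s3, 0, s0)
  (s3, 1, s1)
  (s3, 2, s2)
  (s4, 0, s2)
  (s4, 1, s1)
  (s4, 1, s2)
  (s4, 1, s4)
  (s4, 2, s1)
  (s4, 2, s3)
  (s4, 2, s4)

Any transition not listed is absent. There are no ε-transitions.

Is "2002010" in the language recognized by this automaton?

Start in {s0}.
Read '2': s0→{s0, s1, s2}; now {s0, s1, s2}.
Read '0': s0→{s3}, s1→{s1}, s2→{s0}; now {s0, s1, s3}.
Read '0': s0→{s3}, s1→{s1}, s3→{s0}; now {s0, s1, s3}.
Read '2': s0→{s0, s1, s2}, s1→{s0, s4}, s3→{s2}; now {s0, s1, s2, s4}.
Read '0': s0→{s3}, s1→{s1}, s2→{s0}, s4→{s2}; now {s0, s1, s2, s3}.
Read '1': s0→∅, s1→∅, s2→{s0, s3}, s3→{s1}; now {s0, s1, s3}.
Read '0': s0→{s3}, s1→{s1}, s3→{s0}; now {s0, s1, s3}.
The final set {s0, s1, s3} contains the accepting state s1.

Yes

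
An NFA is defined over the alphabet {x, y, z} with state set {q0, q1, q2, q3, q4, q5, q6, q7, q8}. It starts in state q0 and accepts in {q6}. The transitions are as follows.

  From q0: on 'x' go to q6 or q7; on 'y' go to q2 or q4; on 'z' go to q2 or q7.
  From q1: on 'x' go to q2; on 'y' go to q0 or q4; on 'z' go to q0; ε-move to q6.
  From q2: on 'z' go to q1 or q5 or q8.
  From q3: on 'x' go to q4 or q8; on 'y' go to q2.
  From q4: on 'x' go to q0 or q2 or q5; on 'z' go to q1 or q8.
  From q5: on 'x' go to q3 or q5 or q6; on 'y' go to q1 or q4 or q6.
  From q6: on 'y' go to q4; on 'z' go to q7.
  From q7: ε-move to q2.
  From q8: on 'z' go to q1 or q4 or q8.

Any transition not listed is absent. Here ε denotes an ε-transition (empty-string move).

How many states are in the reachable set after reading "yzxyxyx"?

Start in {q0}.
Read 'y': {q0} → {q2, q4}.
Read 'z': {q2, q4} → {q1, q5, q6, q8}.
Read 'x': {q1, q5, q6, q8} → {q2, q3, q5, q6}.
Read 'y': {q2, q3, q5, q6} → {q1, q2, q4, q6}.
Read 'x': {q1, q2, q4, q6} → {q0, q2, q5}.
Read 'y': {q0, q2, q5} → {q1, q2, q4, q6}.
Read 'x': {q1, q2, q4, q6} → {q0, q2, q5}.
That set has 3 states.

3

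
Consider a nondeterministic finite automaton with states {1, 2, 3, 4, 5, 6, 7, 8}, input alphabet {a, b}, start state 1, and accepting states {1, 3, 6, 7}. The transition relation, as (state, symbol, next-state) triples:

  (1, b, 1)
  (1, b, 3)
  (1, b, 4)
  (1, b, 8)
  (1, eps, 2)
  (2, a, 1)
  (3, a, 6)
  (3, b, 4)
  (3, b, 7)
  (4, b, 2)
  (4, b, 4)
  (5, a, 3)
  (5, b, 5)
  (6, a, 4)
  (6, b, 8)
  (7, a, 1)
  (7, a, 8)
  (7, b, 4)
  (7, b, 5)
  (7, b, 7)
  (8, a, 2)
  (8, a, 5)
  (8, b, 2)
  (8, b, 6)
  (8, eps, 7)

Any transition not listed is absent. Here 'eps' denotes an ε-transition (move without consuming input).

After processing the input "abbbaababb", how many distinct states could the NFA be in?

Start: ε-closure({1}) = {1, 2}.
Read 'a': 1→∅, 2→{1}; union {1}; ε-closure = {1, 2}.
Read 'b': 1→{1, 3, 4, 8}, 2→∅; union {1, 3, 4, 8}; ε-closure = {1, 2, 3, 4, 7, 8}.
Read 'b': 1→{1, 3, 4, 8}, 2→∅, 3→{4, 7}, 4→{2, 4}, 7→{4, 5, 7}, 8→{2, 6}; now {1, 2, 3, 4, 5, 6, 7, 8}.
Read 'b': 1→{1, 3, 4, 8}, 2→∅, 3→{4, 7}, 4→{2, 4}, 5→{5}, 6→{8}, 7→{4, 5, 7}, 8→{2, 6}; now {1, 2, 3, 4, 5, 6, 7, 8}.
Read 'a': 1→∅, 2→{1}, 3→{6}, 4→∅, 5→{3}, 6→{4}, 7→{1, 8}, 8→{2, 5}; union {1, 2, 3, 4, 5, 6, 8}; ε-closure = {1, 2, 3, 4, 5, 6, 7, 8}.
Read 'a': 1→∅, 2→{1}, 3→{6}, 4→∅, 5→{3}, 6→{4}, 7→{1, 8}, 8→{2, 5}; union {1, 2, 3, 4, 5, 6, 8}; ε-closure = {1, 2, 3, 4, 5, 6, 7, 8}.
Read 'b': 1→{1, 3, 4, 8}, 2→∅, 3→{4, 7}, 4→{2, 4}, 5→{5}, 6→{8}, 7→{4, 5, 7}, 8→{2, 6}; now {1, 2, 3, 4, 5, 6, 7, 8}.
Read 'a': 1→∅, 2→{1}, 3→{6}, 4→∅, 5→{3}, 6→{4}, 7→{1, 8}, 8→{2, 5}; union {1, 2, 3, 4, 5, 6, 8}; ε-closure = {1, 2, 3, 4, 5, 6, 7, 8}.
Read 'b': 1→{1, 3, 4, 8}, 2→∅, 3→{4, 7}, 4→{2, 4}, 5→{5}, 6→{8}, 7→{4, 5, 7}, 8→{2, 6}; now {1, 2, 3, 4, 5, 6, 7, 8}.
Read 'b': 1→{1, 3, 4, 8}, 2→∅, 3→{4, 7}, 4→{2, 4}, 5→{5}, 6→{8}, 7→{4, 5, 7}, 8→{2, 6}; now {1, 2, 3, 4, 5, 6, 7, 8}.
That set has 8 states.

8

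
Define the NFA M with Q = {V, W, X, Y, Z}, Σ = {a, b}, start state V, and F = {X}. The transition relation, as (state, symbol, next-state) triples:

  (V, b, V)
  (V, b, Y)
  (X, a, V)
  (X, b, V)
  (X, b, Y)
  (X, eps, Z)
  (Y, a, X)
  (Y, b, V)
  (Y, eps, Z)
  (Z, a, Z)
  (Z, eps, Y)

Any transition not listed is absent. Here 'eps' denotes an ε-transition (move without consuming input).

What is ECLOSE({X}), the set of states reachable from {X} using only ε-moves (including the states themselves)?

Begin with {X}.
ε-move X → Z; add Z.
ε-move Z → Y; add Y.

{X, Y, Z}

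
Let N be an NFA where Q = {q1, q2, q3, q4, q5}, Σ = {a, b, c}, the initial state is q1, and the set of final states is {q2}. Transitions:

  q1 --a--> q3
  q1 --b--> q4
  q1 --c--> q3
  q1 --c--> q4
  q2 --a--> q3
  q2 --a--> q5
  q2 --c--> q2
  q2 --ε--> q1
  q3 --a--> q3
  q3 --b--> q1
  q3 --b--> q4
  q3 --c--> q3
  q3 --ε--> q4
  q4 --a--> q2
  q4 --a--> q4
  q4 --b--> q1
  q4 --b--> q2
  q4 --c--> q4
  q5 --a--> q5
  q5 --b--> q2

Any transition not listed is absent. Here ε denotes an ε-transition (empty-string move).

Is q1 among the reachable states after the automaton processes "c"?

Start in {q1}.
Read 'c': q1→{q3, q4}; now {q3, q4}.
State q1 is not in {q3, q4}.

No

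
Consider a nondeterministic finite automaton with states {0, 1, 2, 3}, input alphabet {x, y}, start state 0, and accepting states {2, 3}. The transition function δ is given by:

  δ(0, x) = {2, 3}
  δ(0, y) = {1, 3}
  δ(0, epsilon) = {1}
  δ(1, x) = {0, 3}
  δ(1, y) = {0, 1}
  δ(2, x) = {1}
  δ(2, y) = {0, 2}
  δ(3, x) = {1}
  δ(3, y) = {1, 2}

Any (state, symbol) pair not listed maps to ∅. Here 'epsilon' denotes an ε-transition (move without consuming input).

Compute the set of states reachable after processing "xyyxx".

{0, 1, 2, 3}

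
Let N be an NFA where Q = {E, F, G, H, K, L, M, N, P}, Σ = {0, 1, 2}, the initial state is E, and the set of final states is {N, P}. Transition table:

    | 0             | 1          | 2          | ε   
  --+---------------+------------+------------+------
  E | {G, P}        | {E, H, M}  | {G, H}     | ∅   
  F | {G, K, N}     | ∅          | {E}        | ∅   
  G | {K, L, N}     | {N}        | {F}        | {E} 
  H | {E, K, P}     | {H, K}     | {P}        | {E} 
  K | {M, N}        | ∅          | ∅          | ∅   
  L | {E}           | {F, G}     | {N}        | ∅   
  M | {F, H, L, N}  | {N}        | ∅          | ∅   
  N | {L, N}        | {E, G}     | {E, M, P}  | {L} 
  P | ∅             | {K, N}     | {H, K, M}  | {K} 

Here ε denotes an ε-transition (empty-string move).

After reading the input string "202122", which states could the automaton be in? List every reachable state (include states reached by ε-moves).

{E, F, G, H, K, L, M, N, P}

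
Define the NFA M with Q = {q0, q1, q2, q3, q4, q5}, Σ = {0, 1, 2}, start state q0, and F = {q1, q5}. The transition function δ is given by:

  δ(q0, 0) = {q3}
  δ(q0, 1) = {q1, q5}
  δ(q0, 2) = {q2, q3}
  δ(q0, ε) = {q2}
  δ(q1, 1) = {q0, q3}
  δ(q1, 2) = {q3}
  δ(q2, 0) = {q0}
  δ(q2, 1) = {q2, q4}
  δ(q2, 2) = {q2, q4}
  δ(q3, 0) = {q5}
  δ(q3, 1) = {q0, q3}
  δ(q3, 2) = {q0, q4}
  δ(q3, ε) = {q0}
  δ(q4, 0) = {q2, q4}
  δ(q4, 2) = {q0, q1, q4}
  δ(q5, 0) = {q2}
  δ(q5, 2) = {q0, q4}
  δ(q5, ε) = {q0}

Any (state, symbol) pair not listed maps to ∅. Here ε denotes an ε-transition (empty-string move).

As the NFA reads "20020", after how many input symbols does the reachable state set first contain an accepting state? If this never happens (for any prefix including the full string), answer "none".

2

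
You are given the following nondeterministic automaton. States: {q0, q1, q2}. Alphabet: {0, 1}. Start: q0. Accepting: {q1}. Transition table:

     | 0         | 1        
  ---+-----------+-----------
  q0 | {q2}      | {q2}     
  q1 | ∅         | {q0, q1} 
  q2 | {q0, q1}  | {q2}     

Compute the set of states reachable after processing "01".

{q2}

Start in {q0}.
Read '0': q0→{q2}; now {q2}.
Read '1': q2→{q2}; now {q2}.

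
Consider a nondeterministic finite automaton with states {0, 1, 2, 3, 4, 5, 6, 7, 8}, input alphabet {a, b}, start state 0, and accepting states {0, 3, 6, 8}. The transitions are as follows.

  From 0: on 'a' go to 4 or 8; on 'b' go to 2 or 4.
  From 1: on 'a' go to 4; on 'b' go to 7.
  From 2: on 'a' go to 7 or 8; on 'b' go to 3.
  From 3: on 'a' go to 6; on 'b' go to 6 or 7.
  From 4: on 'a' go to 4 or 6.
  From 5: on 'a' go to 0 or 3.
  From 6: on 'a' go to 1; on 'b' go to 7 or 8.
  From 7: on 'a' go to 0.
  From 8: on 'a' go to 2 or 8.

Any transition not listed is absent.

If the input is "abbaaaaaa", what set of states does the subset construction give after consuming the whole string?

Start in {0}.
Read 'a': {0} → {4, 8}.
Read 'b': {4, 8} → ∅.
The set is empty and remains empty for the remaining 7 symbols.

∅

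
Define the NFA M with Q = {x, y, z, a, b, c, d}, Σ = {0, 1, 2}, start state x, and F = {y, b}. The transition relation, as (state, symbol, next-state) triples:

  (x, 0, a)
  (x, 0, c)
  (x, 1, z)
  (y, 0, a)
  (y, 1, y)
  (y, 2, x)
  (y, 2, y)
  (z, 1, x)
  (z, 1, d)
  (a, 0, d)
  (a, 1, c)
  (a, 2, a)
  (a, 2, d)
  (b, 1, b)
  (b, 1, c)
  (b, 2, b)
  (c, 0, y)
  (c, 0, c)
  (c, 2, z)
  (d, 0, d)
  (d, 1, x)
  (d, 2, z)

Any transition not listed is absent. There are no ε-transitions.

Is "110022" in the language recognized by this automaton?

Start in {x}.
Read '1': x→{z}; now {z}.
Read '1': z→{x, d}; now {x, d}.
Read '0': x→{a, c}, d→{d}; now {a, c, d}.
Read '0': a→{d}, c→{y, c}, d→{d}; now {y, c, d}.
Read '2': y→{x, y}, c→{z}, d→{z}; now {x, y, z}.
Read '2': x→∅, y→{x, y}, z→∅; now {x, y}.
The final set {x, y} contains the accepting state y.

Yes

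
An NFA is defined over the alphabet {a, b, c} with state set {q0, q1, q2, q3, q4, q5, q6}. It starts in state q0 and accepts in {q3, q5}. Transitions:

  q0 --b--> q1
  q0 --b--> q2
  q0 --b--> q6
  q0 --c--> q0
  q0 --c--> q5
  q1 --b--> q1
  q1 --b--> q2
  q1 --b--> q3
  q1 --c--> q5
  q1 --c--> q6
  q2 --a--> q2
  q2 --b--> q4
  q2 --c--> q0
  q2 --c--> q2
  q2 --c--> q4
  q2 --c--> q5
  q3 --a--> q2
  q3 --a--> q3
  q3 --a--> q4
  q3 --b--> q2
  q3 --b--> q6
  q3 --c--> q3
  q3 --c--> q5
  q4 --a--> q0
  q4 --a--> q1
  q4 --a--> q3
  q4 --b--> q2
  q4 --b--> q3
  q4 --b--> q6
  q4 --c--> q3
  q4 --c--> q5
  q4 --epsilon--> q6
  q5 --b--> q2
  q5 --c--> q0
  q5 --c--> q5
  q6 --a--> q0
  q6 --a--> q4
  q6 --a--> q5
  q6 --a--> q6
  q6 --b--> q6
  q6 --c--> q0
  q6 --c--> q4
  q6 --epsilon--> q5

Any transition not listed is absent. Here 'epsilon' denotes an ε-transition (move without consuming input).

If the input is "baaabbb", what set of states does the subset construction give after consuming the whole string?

Start in {q0}.
Read 'b': {q0} → {q1, q2, q5, q6}.
Read 'a': {q1, q2, q5, q6} → {q0, q2, q4, q5, q6}.
Read 'a': {q0, q2, q4, q5, q6} → {q0, q1, q2, q3, q4, q5, q6}.
Read 'a': {q0, q1, q2, q3, q4, q5, q6} → {q0, q1, q2, q3, q4, q5, q6}.
Read 'b': {q0, q1, q2, q3, q4, q5, q6} → {q1, q2, q3, q4, q5, q6}.
Read 'b': {q1, q2, q3, q4, q5, q6} → {q1, q2, q3, q4, q5, q6}.
Read 'b': {q1, q2, q3, q4, q5, q6} → {q1, q2, q3, q4, q5, q6}.

{q1, q2, q3, q4, q5, q6}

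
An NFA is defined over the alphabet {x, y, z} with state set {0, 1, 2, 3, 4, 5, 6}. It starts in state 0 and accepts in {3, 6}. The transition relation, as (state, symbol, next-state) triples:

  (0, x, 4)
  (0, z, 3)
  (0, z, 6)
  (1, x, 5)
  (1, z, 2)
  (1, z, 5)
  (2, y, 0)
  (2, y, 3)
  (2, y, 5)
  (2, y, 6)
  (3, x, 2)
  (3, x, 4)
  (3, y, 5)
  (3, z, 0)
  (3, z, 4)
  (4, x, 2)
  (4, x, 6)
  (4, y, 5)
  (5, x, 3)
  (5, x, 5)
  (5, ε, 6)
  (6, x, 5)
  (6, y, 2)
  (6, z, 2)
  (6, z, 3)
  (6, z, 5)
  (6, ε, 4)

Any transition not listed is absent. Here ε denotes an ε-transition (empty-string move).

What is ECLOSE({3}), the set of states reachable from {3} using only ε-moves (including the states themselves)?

Begin with {3}.
No ε-moves leave this set, so the closure equals the set itself.

{3}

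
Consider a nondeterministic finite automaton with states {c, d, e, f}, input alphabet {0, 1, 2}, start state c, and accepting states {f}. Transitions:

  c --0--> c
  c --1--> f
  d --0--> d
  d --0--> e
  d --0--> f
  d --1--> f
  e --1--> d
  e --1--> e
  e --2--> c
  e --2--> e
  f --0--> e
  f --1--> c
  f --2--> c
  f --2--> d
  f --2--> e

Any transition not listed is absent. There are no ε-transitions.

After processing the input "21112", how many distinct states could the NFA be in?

0

Start in {c}.
Read '2': c→∅; now ∅.
The set is empty and remains empty for the remaining 4 symbols.
That set has 0 states.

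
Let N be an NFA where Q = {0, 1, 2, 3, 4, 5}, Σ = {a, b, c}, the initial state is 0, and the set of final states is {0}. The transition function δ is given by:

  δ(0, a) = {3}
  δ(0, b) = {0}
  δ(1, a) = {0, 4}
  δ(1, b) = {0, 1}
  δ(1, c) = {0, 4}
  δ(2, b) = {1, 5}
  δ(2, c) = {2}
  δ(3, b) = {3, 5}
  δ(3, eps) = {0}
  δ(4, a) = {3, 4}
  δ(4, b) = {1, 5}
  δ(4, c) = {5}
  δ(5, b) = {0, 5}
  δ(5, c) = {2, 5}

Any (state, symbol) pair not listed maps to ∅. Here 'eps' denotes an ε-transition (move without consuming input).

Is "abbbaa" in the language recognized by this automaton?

Yes

Start in {0}.
Read 'a': {0} → {0, 3}.
Read 'b': {0, 3} → {0, 3, 5}.
Read 'b': {0, 3, 5} → {0, 3, 5}.
Read 'b': {0, 3, 5} → {0, 3, 5}.
Read 'a': {0, 3, 5} → {0, 3}.
Read 'a': {0, 3} → {0, 3}.
The final set {0, 3} contains the accepting state 0.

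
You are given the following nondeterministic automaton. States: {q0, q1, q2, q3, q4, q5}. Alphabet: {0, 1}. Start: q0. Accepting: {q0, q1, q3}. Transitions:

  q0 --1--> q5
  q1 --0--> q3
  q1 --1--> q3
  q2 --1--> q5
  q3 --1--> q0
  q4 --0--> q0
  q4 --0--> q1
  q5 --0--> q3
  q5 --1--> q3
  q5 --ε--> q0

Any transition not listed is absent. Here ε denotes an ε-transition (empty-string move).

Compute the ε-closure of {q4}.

{q4}

Begin with {q4}.
No ε-moves leave this set, so the closure equals the set itself.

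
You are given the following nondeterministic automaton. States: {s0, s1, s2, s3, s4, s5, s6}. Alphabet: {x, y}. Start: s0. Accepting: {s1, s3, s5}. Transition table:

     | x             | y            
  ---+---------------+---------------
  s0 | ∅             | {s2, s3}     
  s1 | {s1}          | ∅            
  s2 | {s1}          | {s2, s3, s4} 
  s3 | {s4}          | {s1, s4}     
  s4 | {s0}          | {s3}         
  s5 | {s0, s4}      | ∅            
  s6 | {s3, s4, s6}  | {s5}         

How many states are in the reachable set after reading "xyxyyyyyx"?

Start in {s0}.
Read 'x': s0→∅; now ∅.
The set is empty and remains empty for the remaining 8 symbols.
That set has 0 states.

0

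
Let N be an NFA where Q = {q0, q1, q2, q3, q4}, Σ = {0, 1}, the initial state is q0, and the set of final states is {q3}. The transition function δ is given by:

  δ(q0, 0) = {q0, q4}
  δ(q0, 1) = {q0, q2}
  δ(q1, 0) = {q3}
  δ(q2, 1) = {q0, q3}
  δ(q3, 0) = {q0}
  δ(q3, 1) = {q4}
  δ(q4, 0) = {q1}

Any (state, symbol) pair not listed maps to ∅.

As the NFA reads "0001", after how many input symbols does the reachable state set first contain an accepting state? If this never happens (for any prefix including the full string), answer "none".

Start in {q0}.
Read '0': q0→{q0, q4}; now {q0, q4}.
Read '0': q0→{q0, q4}, q4→{q1}; now {q0, q1, q4}.
Read '0': q0→{q0, q4}, q1→{q3}, q4→{q1}; now {q0, q1, q3, q4}.
None of the earlier sets intersect F, but {q0, q1, q3, q4} does.

3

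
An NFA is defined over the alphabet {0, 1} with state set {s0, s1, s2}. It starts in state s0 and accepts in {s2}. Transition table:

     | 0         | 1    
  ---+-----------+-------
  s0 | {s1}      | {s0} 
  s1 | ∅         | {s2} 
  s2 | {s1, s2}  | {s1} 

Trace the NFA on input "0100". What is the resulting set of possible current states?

Start in {s0}.
Read '0': s0→{s1}; now {s1}.
Read '1': s1→{s2}; now {s2}.
Read '0': s2→{s1, s2}; now {s1, s2}.
Read '0': s1→∅, s2→{s1, s2}; now {s1, s2}.

{s1, s2}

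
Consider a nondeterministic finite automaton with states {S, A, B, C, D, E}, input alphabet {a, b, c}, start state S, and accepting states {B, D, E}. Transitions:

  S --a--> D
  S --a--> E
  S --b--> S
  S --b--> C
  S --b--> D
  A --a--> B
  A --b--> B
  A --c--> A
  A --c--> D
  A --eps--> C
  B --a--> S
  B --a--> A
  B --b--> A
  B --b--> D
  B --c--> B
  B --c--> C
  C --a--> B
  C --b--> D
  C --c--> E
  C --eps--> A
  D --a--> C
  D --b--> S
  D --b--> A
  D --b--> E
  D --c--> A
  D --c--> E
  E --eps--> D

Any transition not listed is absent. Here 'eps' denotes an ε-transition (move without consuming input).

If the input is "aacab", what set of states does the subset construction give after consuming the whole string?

{A, B, C, D}

Start in {S}.
Read 'a': S→{D, E}; now {D, E}.
Read 'a': D→{C}, E→∅; union {C}; ε-closure = {A, C}.
Read 'c': A→{A, D}, C→{E}; union {A, D, E}; ε-closure = {A, C, D, E}.
Read 'a': A→{B}, C→{B}, D→{C}, E→∅; union {B, C}; ε-closure = {A, B, C}.
Read 'b': A→{B}, B→{A, D}, C→{D}; union {A, B, D}; ε-closure = {A, B, C, D}.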